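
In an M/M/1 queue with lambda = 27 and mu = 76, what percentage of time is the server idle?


Idle fraction = (1 - rho) * 100 = (1 - 27/76) * 100 = 64.5%

64.5%


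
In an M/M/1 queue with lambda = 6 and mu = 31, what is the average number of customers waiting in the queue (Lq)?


rho = 6/31; Lq = rho^2/(1-rho) = 0.05

0.05


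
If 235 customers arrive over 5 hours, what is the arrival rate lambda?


lambda = total arrivals / time = 235 / 5 = 47.0 per hour

47.0 per hour


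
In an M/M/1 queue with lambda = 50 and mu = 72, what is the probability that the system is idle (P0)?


P0 = 1 - rho = 1 - 50/72 = 0.3056

0.3056


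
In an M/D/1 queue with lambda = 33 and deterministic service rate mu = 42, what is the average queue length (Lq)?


M/D/1: Lq = rho^2 / (2*(1-rho)) where rho = 33/42; Lq = 1.44

1.44


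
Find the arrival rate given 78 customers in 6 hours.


lambda = total arrivals / time = 78 / 6 = 13.0 per hour

13.0 per hour


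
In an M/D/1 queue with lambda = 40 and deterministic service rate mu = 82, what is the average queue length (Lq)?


M/D/1: Lq = rho^2 / (2*(1-rho)) where rho = 40/82; Lq = 0.23

0.23


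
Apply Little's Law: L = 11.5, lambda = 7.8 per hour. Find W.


W = L / lambda = 11.5 / 7.8 = 1.4744 hours

1.4744 hours


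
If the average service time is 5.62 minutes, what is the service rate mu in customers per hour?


mu = 60 / avg_service_time = 60 / 5.62 = 10.68 per hour

10.68 per hour


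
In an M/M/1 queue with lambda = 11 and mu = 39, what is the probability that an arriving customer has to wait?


P(wait) = rho = lambda/mu = 11/39 = 0.2821

0.2821


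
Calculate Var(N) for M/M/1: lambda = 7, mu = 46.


rho = 7/46; Var(N) = rho/(1-rho)^2 = 0.21

0.21


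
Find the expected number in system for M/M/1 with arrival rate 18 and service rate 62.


rho = 18/62; L = rho/(1-rho) = 0.41

0.41


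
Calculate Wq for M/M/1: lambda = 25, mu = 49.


rho = 25/49; Wq = rho/(mu - lambda) = 0.0213 hours

0.0213 hours


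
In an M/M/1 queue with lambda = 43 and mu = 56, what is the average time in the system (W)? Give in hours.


W = 1/(mu - lambda) = 1/(56 - 43) = 0.0769 hours

0.0769 hours


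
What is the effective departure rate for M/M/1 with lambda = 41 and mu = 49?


For a stable queue (lambda < mu), throughput = lambda = 41 per hour

41 per hour


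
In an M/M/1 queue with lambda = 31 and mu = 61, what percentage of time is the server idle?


Idle fraction = (1 - rho) * 100 = (1 - 31/61) * 100 = 49.2%

49.2%


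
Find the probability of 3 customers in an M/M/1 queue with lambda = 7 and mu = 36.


rho = 7/36; P(n) = (1-rho)*rho^n = (1-7/36)*(7/36)^3 = 0.0059

0.0059


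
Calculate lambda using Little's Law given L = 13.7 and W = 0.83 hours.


lambda = L / W = 13.7 / 0.83 = 16.51 per hour

16.51 per hour


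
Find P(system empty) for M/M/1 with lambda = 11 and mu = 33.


P0 = 1 - rho = 1 - 11/33 = 0.6667

0.6667


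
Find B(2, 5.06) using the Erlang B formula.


B(N,A) = (A^N/N!) / sum(A^k/k!, k=0..N) with N=2, A=5.06 = 0.6787

0.6787


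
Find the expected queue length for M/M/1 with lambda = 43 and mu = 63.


rho = 43/63; Lq = rho^2/(1-rho) = 1.47

1.47


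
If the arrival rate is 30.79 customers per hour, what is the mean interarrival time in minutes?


Mean interarrival time = 60/lambda = 60/30.79 = 1.95 minutes

1.95 minutes


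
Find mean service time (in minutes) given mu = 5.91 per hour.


Mean service time = 60/mu = 60/5.91 = 10.15 minutes

10.15 minutes


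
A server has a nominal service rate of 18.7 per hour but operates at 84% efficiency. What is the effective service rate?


Effective rate = mu * efficiency = 18.7 * 0.84 = 15.71 per hour

15.71 per hour


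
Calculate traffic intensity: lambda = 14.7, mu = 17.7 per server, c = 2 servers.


rho = lambda / (c * mu) = 14.7 / (2 * 17.7) = 0.4153

0.4153


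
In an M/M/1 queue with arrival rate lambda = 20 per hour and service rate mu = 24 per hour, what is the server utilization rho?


rho = lambda/mu = 20/24 = 0.8333

0.8333


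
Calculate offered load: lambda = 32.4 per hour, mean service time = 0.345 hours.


Offered load a = lambda * E[S] = 32.4 * 0.345 = 11.18 Erlangs

11.18 Erlangs


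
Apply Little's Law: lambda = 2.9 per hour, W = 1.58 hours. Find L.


L = lambda * W = 2.9 * 1.58 = 4.58

4.58


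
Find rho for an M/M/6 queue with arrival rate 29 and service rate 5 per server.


rho = lambda/(c*mu) = 29/(6*5) = 0.9667

0.9667


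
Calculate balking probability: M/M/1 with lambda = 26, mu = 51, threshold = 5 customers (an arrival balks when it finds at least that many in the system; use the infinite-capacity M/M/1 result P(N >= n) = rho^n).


P(N >= 5) = rho^5 = (26/51)^5 = 0.0344

0.0344


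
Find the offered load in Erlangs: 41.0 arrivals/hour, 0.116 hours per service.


Offered load a = lambda * E[S] = 41.0 * 0.116 = 4.76 Erlangs

4.76 Erlangs


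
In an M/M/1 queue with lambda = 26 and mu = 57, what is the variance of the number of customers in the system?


rho = 26/57; Var(N) = rho/(1-rho)^2 = 1.54

1.54


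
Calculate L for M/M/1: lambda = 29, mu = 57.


rho = 29/57; L = rho/(1-rho) = 1.04

1.04


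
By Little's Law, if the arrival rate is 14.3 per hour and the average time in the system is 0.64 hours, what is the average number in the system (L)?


L = lambda * W = 14.3 * 0.64 = 9.15

9.15


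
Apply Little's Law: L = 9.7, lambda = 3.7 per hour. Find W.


W = L / lambda = 9.7 / 3.7 = 2.6216 hours

2.6216 hours


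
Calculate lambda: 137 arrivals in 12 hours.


lambda = total arrivals / time = 137 / 12 = 11.42 per hour

11.42 per hour


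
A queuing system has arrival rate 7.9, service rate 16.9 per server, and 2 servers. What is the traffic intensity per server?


rho = lambda / (c * mu) = 7.9 / (2 * 16.9) = 0.2337

0.2337


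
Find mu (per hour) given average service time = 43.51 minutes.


mu = 60 / avg_service_time = 60 / 43.51 = 1.38 per hour

1.38 per hour


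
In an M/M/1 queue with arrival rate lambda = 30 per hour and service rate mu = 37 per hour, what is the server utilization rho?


rho = lambda/mu = 30/37 = 0.8108

0.8108


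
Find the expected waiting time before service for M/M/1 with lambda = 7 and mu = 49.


rho = 7/49; Wq = rho/(mu - lambda) = 0.0034 hours

0.0034 hours


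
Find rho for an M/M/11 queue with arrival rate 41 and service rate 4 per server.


rho = lambda/(c*mu) = 41/(11*4) = 0.9318

0.9318


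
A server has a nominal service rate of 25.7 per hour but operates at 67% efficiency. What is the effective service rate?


Effective rate = mu * efficiency = 25.7 * 0.67 = 17.22 per hour

17.22 per hour


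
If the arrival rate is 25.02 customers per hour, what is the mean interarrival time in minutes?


Mean interarrival time = 60/lambda = 60/25.02 = 2.4 minutes

2.4 minutes


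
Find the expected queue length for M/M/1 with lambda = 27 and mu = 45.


rho = 27/45; Lq = rho^2/(1-rho) = 0.9

0.9


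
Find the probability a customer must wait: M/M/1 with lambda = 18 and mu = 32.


P(wait) = rho = lambda/mu = 18/32 = 0.5625

0.5625


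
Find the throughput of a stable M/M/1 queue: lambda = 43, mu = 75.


For a stable queue (lambda < mu), throughput = lambda = 43 per hour

43 per hour


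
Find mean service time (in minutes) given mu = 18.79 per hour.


Mean service time = 60/mu = 60/18.79 = 3.19 minutes

3.19 minutes


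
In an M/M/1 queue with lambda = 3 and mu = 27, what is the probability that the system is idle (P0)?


P0 = 1 - rho = 1 - 3/27 = 0.8889

0.8889


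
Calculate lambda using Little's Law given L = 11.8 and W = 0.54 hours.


lambda = L / W = 11.8 / 0.54 = 21.85 per hour

21.85 per hour


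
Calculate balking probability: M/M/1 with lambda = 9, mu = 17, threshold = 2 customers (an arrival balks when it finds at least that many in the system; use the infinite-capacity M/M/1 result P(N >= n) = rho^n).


P(N >= 2) = rho^2 = (9/17)^2 = 0.2803

0.2803


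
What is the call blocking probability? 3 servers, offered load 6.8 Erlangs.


B(N,A) = (A^N/N!) / sum(A^k/k!, k=0..N) with N=3, A=6.8 = 0.6289

0.6289


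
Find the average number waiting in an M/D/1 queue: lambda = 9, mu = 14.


M/D/1: Lq = rho^2 / (2*(1-rho)) where rho = 9/14; Lq = 0.58

0.58


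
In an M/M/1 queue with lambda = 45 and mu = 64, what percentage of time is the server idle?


Idle fraction = (1 - rho) * 100 = (1 - 45/64) * 100 = 29.7%

29.7%


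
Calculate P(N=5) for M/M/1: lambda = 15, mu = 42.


rho = 15/42; P(n) = (1-rho)*rho^n = (1-15/42)*(15/42)^5 = 0.0037

0.0037


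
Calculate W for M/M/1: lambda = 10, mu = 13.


W = 1/(mu - lambda) = 1/(13 - 10) = 0.3333 hours

0.3333 hours


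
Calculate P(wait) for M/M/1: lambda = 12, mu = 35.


P(wait) = rho = lambda/mu = 12/35 = 0.3429

0.3429


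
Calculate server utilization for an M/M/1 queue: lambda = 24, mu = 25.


rho = lambda/mu = 24/25 = 0.96

0.96


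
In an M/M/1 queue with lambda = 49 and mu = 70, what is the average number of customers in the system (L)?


rho = 49/70; L = rho/(1-rho) = 2.33

2.33


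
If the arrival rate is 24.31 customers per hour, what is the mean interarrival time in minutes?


Mean interarrival time = 60/lambda = 60/24.31 = 2.47 minutes

2.47 minutes


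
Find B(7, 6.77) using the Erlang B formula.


B(N,A) = (A^N/N!) / sum(A^k/k!, k=0..N) with N=7, A=6.77 = 0.2345

0.2345


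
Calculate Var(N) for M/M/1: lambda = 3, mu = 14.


rho = 3/14; Var(N) = rho/(1-rho)^2 = 0.35

0.35


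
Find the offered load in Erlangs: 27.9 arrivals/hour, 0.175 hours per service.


Offered load a = lambda * E[S] = 27.9 * 0.175 = 4.88 Erlangs

4.88 Erlangs


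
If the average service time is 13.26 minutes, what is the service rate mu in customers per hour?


mu = 60 / avg_service_time = 60 / 13.26 = 4.52 per hour

4.52 per hour


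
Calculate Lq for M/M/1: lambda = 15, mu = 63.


rho = 15/63; Lq = rho^2/(1-rho) = 0.07

0.07


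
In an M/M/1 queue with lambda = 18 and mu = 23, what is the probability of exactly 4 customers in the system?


rho = 18/23; P(n) = (1-rho)*rho^n = (1-18/23)*(18/23)^4 = 0.0815

0.0815


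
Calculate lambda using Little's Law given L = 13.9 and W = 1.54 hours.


lambda = L / W = 13.9 / 1.54 = 9.03 per hour

9.03 per hour


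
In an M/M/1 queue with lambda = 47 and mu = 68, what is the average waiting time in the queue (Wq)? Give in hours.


rho = 47/68; Wq = rho/(mu - lambda) = 0.0329 hours

0.0329 hours


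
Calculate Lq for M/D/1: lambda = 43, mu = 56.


M/D/1: Lq = rho^2 / (2*(1-rho)) where rho = 43/56; Lq = 1.27

1.27


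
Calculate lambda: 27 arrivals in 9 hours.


lambda = total arrivals / time = 27 / 9 = 3.0 per hour

3.0 per hour


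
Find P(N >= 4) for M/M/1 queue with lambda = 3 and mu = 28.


P(N >= 4) = rho^4 = (3/28)^4 = 0.0001

0.0001


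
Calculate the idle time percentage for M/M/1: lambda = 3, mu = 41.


Idle fraction = (1 - rho) * 100 = (1 - 3/41) * 100 = 92.7%

92.7%


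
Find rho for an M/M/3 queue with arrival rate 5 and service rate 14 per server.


rho = lambda/(c*mu) = 5/(3*14) = 0.119

0.119


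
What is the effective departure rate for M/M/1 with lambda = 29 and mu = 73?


For a stable queue (lambda < mu), throughput = lambda = 29 per hour

29 per hour


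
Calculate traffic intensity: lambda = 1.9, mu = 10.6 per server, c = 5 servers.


rho = lambda / (c * mu) = 1.9 / (5 * 10.6) = 0.0358

0.0358


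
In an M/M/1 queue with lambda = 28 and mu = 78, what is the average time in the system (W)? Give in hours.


W = 1/(mu - lambda) = 1/(78 - 28) = 0.02 hours

0.02 hours


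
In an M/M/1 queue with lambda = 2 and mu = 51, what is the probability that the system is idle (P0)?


P0 = 1 - rho = 1 - 2/51 = 0.9608

0.9608


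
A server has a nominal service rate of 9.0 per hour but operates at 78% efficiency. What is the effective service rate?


Effective rate = mu * efficiency = 9.0 * 0.78 = 7.02 per hour

7.02 per hour


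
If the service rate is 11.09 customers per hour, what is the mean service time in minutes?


Mean service time = 60/mu = 60/11.09 = 5.41 minutes

5.41 minutes


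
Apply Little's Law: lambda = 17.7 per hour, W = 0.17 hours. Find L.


L = lambda * W = 17.7 * 0.17 = 3.01

3.01


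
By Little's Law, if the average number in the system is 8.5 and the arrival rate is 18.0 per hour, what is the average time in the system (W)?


W = L / lambda = 8.5 / 18.0 = 0.4722 hours

0.4722 hours


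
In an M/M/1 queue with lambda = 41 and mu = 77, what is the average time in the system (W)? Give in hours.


W = 1/(mu - lambda) = 1/(77 - 41) = 0.0278 hours

0.0278 hours


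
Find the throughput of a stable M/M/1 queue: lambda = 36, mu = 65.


For a stable queue (lambda < mu), throughput = lambda = 36 per hour

36 per hour


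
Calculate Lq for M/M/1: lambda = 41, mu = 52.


rho = 41/52; Lq = rho^2/(1-rho) = 2.94

2.94


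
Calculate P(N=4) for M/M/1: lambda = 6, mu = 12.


rho = 6/12; P(n) = (1-rho)*rho^n = (1-6/12)*(6/12)^4 = 0.0313

0.0313


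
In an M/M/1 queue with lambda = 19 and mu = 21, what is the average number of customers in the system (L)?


rho = 19/21; L = rho/(1-rho) = 9.5

9.5


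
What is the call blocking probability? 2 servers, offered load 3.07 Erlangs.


B(N,A) = (A^N/N!) / sum(A^k/k!, k=0..N) with N=2, A=3.07 = 0.5366

0.5366


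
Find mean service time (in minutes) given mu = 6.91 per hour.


Mean service time = 60/mu = 60/6.91 = 8.68 minutes

8.68 minutes


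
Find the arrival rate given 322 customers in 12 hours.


lambda = total arrivals / time = 322 / 12 = 26.83 per hour

26.83 per hour


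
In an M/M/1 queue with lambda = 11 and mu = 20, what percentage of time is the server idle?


Idle fraction = (1 - rho) * 100 = (1 - 11/20) * 100 = 45.0%

45.0%


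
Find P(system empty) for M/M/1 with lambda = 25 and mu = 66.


P0 = 1 - rho = 1 - 25/66 = 0.6212

0.6212


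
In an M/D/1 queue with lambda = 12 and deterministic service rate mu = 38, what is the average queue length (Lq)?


M/D/1: Lq = rho^2 / (2*(1-rho)) where rho = 12/38; Lq = 0.07

0.07


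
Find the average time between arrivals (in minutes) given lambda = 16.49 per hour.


Mean interarrival time = 60/lambda = 60/16.49 = 3.64 minutes

3.64 minutes


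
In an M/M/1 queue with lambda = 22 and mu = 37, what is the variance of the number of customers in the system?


rho = 22/37; Var(N) = rho/(1-rho)^2 = 3.62

3.62


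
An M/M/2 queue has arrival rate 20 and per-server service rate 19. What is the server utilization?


rho = lambda/(c*mu) = 20/(2*19) = 0.5263

0.5263


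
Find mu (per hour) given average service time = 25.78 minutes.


mu = 60 / avg_service_time = 60 / 25.78 = 2.33 per hour

2.33 per hour


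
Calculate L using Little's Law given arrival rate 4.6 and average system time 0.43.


L = lambda * W = 4.6 * 0.43 = 1.98

1.98


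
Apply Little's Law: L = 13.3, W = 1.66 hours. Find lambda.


lambda = L / W = 13.3 / 1.66 = 8.01 per hour

8.01 per hour


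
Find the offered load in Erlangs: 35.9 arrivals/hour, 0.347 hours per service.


Offered load a = lambda * E[S] = 35.9 * 0.347 = 12.46 Erlangs

12.46 Erlangs


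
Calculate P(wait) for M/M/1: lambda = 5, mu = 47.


P(wait) = rho = lambda/mu = 5/47 = 0.1064

0.1064


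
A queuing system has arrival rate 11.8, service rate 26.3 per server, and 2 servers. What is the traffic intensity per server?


rho = lambda / (c * mu) = 11.8 / (2 * 26.3) = 0.2243

0.2243


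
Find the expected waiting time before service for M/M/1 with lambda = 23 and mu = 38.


rho = 23/38; Wq = rho/(mu - lambda) = 0.0404 hours

0.0404 hours


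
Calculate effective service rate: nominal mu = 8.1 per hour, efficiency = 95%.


Effective rate = mu * efficiency = 8.1 * 0.95 = 7.7 per hour

7.7 per hour


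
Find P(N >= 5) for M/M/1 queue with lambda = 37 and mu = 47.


P(N >= 5) = rho^5 = (37/47)^5 = 0.3024

0.3024


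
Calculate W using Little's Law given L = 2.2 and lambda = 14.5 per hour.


W = L / lambda = 2.2 / 14.5 = 0.1517 hours

0.1517 hours


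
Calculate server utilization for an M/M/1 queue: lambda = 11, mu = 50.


rho = lambda/mu = 11/50 = 0.22

0.22


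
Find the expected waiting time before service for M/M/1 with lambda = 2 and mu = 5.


rho = 2/5; Wq = rho/(mu - lambda) = 0.1333 hours

0.1333 hours


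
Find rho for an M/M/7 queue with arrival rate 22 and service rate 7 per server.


rho = lambda/(c*mu) = 22/(7*7) = 0.449

0.449


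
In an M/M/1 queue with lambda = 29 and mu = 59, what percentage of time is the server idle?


Idle fraction = (1 - rho) * 100 = (1 - 29/59) * 100 = 50.8%

50.8%


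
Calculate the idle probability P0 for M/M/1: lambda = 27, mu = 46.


P0 = 1 - rho = 1 - 27/46 = 0.413

0.413


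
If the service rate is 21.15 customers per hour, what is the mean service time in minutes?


Mean service time = 60/mu = 60/21.15 = 2.84 minutes

2.84 minutes


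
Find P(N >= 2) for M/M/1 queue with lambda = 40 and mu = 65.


P(N >= 2) = rho^2 = (40/65)^2 = 0.3787

0.3787


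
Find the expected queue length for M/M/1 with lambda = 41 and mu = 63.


rho = 41/63; Lq = rho^2/(1-rho) = 1.21

1.21


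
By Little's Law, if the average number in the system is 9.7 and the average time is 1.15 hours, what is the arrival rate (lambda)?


lambda = L / W = 9.7 / 1.15 = 8.43 per hour

8.43 per hour


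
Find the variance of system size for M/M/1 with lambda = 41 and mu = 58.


rho = 41/58; Var(N) = rho/(1-rho)^2 = 8.23

8.23


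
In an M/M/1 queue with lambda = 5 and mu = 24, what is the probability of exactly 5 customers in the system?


rho = 5/24; P(n) = (1-rho)*rho^n = (1-5/24)*(5/24)^5 = 0.0003

0.0003


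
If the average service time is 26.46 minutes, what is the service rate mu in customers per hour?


mu = 60 / avg_service_time = 60 / 26.46 = 2.27 per hour

2.27 per hour


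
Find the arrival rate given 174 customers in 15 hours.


lambda = total arrivals / time = 174 / 15 = 11.6 per hour

11.6 per hour


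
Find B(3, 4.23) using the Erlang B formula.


B(N,A) = (A^N/N!) / sum(A^k/k!, k=0..N) with N=3, A=4.23 = 0.4708

0.4708


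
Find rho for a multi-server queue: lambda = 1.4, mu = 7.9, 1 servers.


rho = lambda / (c * mu) = 1.4 / (1 * 7.9) = 0.1772

0.1772


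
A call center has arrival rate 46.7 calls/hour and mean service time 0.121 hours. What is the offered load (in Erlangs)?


Offered load a = lambda * E[S] = 46.7 * 0.121 = 5.65 Erlangs

5.65 Erlangs


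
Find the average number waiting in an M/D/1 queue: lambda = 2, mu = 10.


M/D/1: Lq = rho^2 / (2*(1-rho)) where rho = 2/10; Lq = 0.03

0.03


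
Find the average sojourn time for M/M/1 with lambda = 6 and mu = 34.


W = 1/(mu - lambda) = 1/(34 - 6) = 0.0357 hours

0.0357 hours


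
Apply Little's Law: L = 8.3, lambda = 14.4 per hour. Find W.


W = L / lambda = 8.3 / 14.4 = 0.5764 hours

0.5764 hours


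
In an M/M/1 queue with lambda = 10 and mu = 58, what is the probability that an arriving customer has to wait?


P(wait) = rho = lambda/mu = 10/58 = 0.1724

0.1724


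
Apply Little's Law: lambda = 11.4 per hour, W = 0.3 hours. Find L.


L = lambda * W = 11.4 * 0.3 = 3.42

3.42


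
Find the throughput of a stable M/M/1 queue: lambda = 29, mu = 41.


For a stable queue (lambda < mu), throughput = lambda = 29 per hour

29 per hour


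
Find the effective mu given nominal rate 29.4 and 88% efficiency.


Effective rate = mu * efficiency = 29.4 * 0.88 = 25.87 per hour

25.87 per hour


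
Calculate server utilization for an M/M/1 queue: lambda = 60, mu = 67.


rho = lambda/mu = 60/67 = 0.8955

0.8955


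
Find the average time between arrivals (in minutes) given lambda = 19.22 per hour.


Mean interarrival time = 60/lambda = 60/19.22 = 3.12 minutes

3.12 minutes


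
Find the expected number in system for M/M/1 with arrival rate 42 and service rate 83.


rho = 42/83; L = rho/(1-rho) = 1.02

1.02


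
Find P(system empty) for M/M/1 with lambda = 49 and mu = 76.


P0 = 1 - rho = 1 - 49/76 = 0.3553

0.3553


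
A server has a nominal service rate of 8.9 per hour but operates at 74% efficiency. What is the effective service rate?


Effective rate = mu * efficiency = 8.9 * 0.74 = 6.59 per hour

6.59 per hour


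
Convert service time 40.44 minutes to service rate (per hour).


mu = 60 / avg_service_time = 60 / 40.44 = 1.48 per hour

1.48 per hour


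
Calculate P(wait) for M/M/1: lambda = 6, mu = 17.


P(wait) = rho = lambda/mu = 6/17 = 0.3529

0.3529


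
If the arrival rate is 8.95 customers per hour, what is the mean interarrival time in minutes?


Mean interarrival time = 60/lambda = 60/8.95 = 6.7 minutes

6.7 minutes


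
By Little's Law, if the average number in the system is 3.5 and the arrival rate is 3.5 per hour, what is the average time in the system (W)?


W = L / lambda = 3.5 / 3.5 = 1.0 hours

1.0 hours


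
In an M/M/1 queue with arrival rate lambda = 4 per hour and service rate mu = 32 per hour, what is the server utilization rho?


rho = lambda/mu = 4/32 = 0.125

0.125


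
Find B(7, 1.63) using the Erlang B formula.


B(N,A) = (A^N/N!) / sum(A^k/k!, k=0..N) with N=7, A=1.63 = 0.0012

0.0012


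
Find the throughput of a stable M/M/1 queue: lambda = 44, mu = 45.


For a stable queue (lambda < mu), throughput = lambda = 44 per hour

44 per hour


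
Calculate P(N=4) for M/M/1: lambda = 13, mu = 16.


rho = 13/16; P(n) = (1-rho)*rho^n = (1-13/16)*(13/16)^4 = 0.0817

0.0817


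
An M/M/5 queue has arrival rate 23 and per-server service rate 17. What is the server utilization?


rho = lambda/(c*mu) = 23/(5*17) = 0.2706

0.2706


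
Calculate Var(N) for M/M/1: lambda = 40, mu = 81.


rho = 40/81; Var(N) = rho/(1-rho)^2 = 1.93

1.93


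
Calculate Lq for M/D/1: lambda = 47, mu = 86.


M/D/1: Lq = rho^2 / (2*(1-rho)) where rho = 47/86; Lq = 0.33

0.33


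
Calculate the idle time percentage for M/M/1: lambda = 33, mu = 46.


Idle fraction = (1 - rho) * 100 = (1 - 33/46) * 100 = 28.3%

28.3%


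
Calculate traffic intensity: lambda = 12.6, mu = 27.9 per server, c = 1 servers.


rho = lambda / (c * mu) = 12.6 / (1 * 27.9) = 0.4516

0.4516


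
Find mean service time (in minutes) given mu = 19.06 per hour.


Mean service time = 60/mu = 60/19.06 = 3.15 minutes

3.15 minutes


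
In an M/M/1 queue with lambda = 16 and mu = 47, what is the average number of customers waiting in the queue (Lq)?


rho = 16/47; Lq = rho^2/(1-rho) = 0.18

0.18


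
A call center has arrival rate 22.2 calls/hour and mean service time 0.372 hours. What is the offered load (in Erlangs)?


Offered load a = lambda * E[S] = 22.2 * 0.372 = 8.26 Erlangs

8.26 Erlangs


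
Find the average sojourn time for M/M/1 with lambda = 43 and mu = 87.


W = 1/(mu - lambda) = 1/(87 - 43) = 0.0227 hours

0.0227 hours


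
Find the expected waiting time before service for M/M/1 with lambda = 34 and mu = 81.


rho = 34/81; Wq = rho/(mu - lambda) = 0.0089 hours

0.0089 hours


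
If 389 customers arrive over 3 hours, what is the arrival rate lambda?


lambda = total arrivals / time = 389 / 3 = 129.67 per hour

129.67 per hour


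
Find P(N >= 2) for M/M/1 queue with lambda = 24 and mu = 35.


P(N >= 2) = rho^2 = (24/35)^2 = 0.4702

0.4702


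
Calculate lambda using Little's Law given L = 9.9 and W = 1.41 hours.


lambda = L / W = 9.9 / 1.41 = 7.02 per hour

7.02 per hour


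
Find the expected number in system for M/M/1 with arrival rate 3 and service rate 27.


rho = 3/27; L = rho/(1-rho) = 0.13

0.13


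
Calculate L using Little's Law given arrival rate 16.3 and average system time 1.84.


L = lambda * W = 16.3 * 1.84 = 29.99

29.99


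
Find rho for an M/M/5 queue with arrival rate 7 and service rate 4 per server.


rho = lambda/(c*mu) = 7/(5*4) = 0.35

0.35


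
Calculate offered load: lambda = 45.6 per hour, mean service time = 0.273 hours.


Offered load a = lambda * E[S] = 45.6 * 0.273 = 12.45 Erlangs

12.45 Erlangs


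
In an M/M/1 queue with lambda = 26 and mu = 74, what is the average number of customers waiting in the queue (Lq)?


rho = 26/74; Lq = rho^2/(1-rho) = 0.19

0.19


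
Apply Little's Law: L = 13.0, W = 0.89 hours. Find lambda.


lambda = L / W = 13.0 / 0.89 = 14.61 per hour

14.61 per hour


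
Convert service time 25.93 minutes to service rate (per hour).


mu = 60 / avg_service_time = 60 / 25.93 = 2.31 per hour

2.31 per hour


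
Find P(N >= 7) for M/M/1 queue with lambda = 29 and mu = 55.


P(N >= 7) = rho^7 = (29/55)^7 = 0.0113

0.0113


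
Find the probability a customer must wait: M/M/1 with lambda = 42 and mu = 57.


P(wait) = rho = lambda/mu = 42/57 = 0.7368

0.7368


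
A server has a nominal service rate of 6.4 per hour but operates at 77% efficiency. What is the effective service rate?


Effective rate = mu * efficiency = 6.4 * 0.77 = 4.93 per hour

4.93 per hour


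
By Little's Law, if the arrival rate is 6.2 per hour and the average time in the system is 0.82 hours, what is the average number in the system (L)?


L = lambda * W = 6.2 * 0.82 = 5.08

5.08


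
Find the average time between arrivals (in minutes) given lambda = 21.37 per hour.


Mean interarrival time = 60/lambda = 60/21.37 = 2.81 minutes

2.81 minutes


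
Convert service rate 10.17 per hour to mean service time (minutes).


Mean service time = 60/mu = 60/10.17 = 5.9 minutes

5.9 minutes


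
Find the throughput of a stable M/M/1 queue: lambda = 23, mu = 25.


For a stable queue (lambda < mu), throughput = lambda = 23 per hour

23 per hour


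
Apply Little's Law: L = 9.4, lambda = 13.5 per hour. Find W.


W = L / lambda = 9.4 / 13.5 = 0.6963 hours

0.6963 hours


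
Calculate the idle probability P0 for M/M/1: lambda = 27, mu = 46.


P0 = 1 - rho = 1 - 27/46 = 0.413

0.413


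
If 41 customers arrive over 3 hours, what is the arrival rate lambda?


lambda = total arrivals / time = 41 / 3 = 13.67 per hour

13.67 per hour


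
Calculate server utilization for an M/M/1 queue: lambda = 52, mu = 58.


rho = lambda/mu = 52/58 = 0.8966

0.8966


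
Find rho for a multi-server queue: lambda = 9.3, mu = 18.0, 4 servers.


rho = lambda / (c * mu) = 9.3 / (4 * 18.0) = 0.1292

0.1292


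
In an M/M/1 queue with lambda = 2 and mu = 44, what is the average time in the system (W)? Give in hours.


W = 1/(mu - lambda) = 1/(44 - 2) = 0.0238 hours

0.0238 hours


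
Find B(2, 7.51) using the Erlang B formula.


B(N,A) = (A^N/N!) / sum(A^k/k!, k=0..N) with N=2, A=7.51 = 0.7682

0.7682


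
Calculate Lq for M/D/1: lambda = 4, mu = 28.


M/D/1: Lq = rho^2 / (2*(1-rho)) where rho = 4/28; Lq = 0.01

0.01


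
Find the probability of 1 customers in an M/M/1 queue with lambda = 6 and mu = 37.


rho = 6/37; P(n) = (1-rho)*rho^n = (1-6/37)*(6/37)^1 = 0.1359

0.1359


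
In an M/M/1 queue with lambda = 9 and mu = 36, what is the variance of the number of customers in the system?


rho = 9/36; Var(N) = rho/(1-rho)^2 = 0.44

0.44


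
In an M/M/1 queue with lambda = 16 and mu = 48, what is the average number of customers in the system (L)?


rho = 16/48; L = rho/(1-rho) = 0.5

0.5


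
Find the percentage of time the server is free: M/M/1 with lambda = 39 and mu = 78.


Idle fraction = (1 - rho) * 100 = (1 - 39/78) * 100 = 50.0%

50.0%


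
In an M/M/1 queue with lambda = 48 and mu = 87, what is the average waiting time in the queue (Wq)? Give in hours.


rho = 48/87; Wq = rho/(mu - lambda) = 0.0141 hours

0.0141 hours


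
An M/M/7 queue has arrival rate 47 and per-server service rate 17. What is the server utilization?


rho = lambda/(c*mu) = 47/(7*17) = 0.395

0.395


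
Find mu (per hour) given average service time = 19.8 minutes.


mu = 60 / avg_service_time = 60 / 19.8 = 3.03 per hour

3.03 per hour


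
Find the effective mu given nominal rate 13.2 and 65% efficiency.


Effective rate = mu * efficiency = 13.2 * 0.65 = 8.58 per hour

8.58 per hour


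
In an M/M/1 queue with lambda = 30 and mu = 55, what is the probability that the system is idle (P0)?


P0 = 1 - rho = 1 - 30/55 = 0.4545

0.4545


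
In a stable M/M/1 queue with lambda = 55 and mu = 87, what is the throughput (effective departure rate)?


For a stable queue (lambda < mu), throughput = lambda = 55 per hour

55 per hour


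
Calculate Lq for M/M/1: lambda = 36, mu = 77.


rho = 36/77; Lq = rho^2/(1-rho) = 0.41

0.41


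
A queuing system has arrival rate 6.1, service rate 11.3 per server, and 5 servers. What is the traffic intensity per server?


rho = lambda / (c * mu) = 6.1 / (5 * 11.3) = 0.108

0.108


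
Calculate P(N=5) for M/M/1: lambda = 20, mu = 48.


rho = 20/48; P(n) = (1-rho)*rho^n = (1-20/48)*(20/48)^5 = 0.0073

0.0073


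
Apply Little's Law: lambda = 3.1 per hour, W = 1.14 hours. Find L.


L = lambda * W = 3.1 * 1.14 = 3.53

3.53


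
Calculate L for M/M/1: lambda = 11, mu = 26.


rho = 11/26; L = rho/(1-rho) = 0.73

0.73


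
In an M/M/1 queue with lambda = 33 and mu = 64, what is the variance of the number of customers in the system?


rho = 33/64; Var(N) = rho/(1-rho)^2 = 2.2

2.2


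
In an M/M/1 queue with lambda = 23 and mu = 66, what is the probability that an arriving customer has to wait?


P(wait) = rho = lambda/mu = 23/66 = 0.3485

0.3485


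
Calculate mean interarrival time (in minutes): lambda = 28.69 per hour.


Mean interarrival time = 60/lambda = 60/28.69 = 2.09 minutes

2.09 minutes


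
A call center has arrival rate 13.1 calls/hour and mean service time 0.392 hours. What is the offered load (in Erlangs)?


Offered load a = lambda * E[S] = 13.1 * 0.392 = 5.14 Erlangs

5.14 Erlangs


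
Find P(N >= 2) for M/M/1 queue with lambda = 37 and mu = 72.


P(N >= 2) = rho^2 = (37/72)^2 = 0.2641

0.2641


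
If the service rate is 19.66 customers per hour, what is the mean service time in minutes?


Mean service time = 60/mu = 60/19.66 = 3.05 minutes

3.05 minutes


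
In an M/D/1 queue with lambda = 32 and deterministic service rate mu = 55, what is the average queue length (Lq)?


M/D/1: Lq = rho^2 / (2*(1-rho)) where rho = 32/55; Lq = 0.4

0.4


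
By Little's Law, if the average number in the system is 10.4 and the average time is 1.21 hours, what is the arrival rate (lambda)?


lambda = L / W = 10.4 / 1.21 = 8.6 per hour

8.6 per hour


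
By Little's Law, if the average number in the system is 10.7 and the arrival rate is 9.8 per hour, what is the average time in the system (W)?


W = L / lambda = 10.7 / 9.8 = 1.0918 hours

1.0918 hours


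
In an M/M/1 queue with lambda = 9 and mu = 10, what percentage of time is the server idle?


Idle fraction = (1 - rho) * 100 = (1 - 9/10) * 100 = 10.0%

10.0%


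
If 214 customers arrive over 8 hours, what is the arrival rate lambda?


lambda = total arrivals / time = 214 / 8 = 26.75 per hour

26.75 per hour


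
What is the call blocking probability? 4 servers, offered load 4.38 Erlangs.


B(N,A) = (A^N/N!) / sum(A^k/k!, k=0..N) with N=4, A=4.38 = 0.3461

0.3461


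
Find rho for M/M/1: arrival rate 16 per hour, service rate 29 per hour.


rho = lambda/mu = 16/29 = 0.5517

0.5517


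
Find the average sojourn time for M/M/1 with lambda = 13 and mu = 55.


W = 1/(mu - lambda) = 1/(55 - 13) = 0.0238 hours

0.0238 hours


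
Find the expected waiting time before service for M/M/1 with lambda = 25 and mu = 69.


rho = 25/69; Wq = rho/(mu - lambda) = 0.0082 hours

0.0082 hours


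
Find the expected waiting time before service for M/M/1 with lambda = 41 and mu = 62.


rho = 41/62; Wq = rho/(mu - lambda) = 0.0315 hours

0.0315 hours


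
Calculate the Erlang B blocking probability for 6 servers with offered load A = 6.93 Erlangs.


B(N,A) = (A^N/N!) / sum(A^k/k!, k=0..N) with N=6, A=6.93 = 0.3269

0.3269


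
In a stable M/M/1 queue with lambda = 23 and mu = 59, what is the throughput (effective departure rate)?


For a stable queue (lambda < mu), throughput = lambda = 23 per hour

23 per hour


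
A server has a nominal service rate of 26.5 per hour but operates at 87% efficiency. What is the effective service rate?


Effective rate = mu * efficiency = 26.5 * 0.87 = 23.06 per hour

23.06 per hour


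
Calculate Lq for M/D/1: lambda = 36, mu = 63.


M/D/1: Lq = rho^2 / (2*(1-rho)) where rho = 36/63; Lq = 0.38

0.38


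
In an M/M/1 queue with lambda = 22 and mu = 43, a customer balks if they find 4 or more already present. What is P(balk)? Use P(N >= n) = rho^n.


P(N >= 4) = rho^4 = (22/43)^4 = 0.0685

0.0685


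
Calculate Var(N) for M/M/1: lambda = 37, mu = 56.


rho = 37/56; Var(N) = rho/(1-rho)^2 = 5.74

5.74


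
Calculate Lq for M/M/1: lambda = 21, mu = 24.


rho = 21/24; Lq = rho^2/(1-rho) = 6.13

6.13


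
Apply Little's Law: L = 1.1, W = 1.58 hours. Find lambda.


lambda = L / W = 1.1 / 1.58 = 0.7 per hour

0.7 per hour


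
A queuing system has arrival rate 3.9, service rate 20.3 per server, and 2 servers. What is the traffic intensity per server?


rho = lambda / (c * mu) = 3.9 / (2 * 20.3) = 0.0961

0.0961


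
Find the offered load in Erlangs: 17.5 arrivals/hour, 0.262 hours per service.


Offered load a = lambda * E[S] = 17.5 * 0.262 = 4.59 Erlangs

4.59 Erlangs


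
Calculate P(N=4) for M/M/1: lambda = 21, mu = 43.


rho = 21/43; P(n) = (1-rho)*rho^n = (1-21/43)*(21/43)^4 = 0.0291

0.0291


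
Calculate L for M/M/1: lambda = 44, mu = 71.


rho = 44/71; L = rho/(1-rho) = 1.63

1.63


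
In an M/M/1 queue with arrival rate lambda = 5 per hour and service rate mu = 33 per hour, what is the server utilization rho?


rho = lambda/mu = 5/33 = 0.1515

0.1515


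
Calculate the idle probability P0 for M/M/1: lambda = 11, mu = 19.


P0 = 1 - rho = 1 - 11/19 = 0.4211

0.4211


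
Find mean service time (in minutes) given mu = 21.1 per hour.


Mean service time = 60/mu = 60/21.1 = 2.84 minutes

2.84 minutes


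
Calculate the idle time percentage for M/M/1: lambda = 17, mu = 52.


Idle fraction = (1 - rho) * 100 = (1 - 17/52) * 100 = 67.3%

67.3%


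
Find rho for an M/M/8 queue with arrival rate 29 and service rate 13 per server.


rho = lambda/(c*mu) = 29/(8*13) = 0.2788

0.2788


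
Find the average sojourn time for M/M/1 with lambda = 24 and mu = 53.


W = 1/(mu - lambda) = 1/(53 - 24) = 0.0345 hours

0.0345 hours


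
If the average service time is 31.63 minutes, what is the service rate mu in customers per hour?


mu = 60 / avg_service_time = 60 / 31.63 = 1.9 per hour

1.9 per hour


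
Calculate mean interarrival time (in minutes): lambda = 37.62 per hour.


Mean interarrival time = 60/lambda = 60/37.62 = 1.59 minutes

1.59 minutes


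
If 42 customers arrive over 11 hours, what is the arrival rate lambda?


lambda = total arrivals / time = 42 / 11 = 3.82 per hour

3.82 per hour


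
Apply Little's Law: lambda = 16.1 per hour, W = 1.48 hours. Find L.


L = lambda * W = 16.1 * 1.48 = 23.83

23.83


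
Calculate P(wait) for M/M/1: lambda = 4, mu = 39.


P(wait) = rho = lambda/mu = 4/39 = 0.1026

0.1026


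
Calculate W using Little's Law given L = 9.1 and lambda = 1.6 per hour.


W = L / lambda = 9.1 / 1.6 = 5.6875 hours

5.6875 hours


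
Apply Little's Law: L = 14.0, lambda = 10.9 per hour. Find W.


W = L / lambda = 14.0 / 10.9 = 1.2844 hours

1.2844 hours


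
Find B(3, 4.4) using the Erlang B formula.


B(N,A) = (A^N/N!) / sum(A^k/k!, k=0..N) with N=3, A=4.4 = 0.4849

0.4849


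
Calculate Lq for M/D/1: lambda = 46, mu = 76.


M/D/1: Lq = rho^2 / (2*(1-rho)) where rho = 46/76; Lq = 0.46

0.46


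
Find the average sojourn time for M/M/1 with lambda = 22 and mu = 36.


W = 1/(mu - lambda) = 1/(36 - 22) = 0.0714 hours

0.0714 hours


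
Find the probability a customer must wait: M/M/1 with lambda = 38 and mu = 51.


P(wait) = rho = lambda/mu = 38/51 = 0.7451

0.7451


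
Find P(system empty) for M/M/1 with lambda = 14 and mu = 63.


P0 = 1 - rho = 1 - 14/63 = 0.7778

0.7778


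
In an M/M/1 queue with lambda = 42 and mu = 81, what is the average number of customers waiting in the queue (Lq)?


rho = 42/81; Lq = rho^2/(1-rho) = 0.56

0.56


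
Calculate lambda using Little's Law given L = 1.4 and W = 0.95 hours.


lambda = L / W = 1.4 / 0.95 = 1.47 per hour

1.47 per hour


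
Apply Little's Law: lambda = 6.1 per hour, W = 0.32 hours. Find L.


L = lambda * W = 6.1 * 0.32 = 1.95

1.95


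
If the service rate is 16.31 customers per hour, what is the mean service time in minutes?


Mean service time = 60/mu = 60/16.31 = 3.68 minutes

3.68 minutes


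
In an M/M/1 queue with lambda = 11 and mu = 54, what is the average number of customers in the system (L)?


rho = 11/54; L = rho/(1-rho) = 0.26

0.26


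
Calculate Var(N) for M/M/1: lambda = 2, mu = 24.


rho = 2/24; Var(N) = rho/(1-rho)^2 = 0.1

0.1


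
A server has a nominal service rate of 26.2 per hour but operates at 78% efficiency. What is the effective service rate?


Effective rate = mu * efficiency = 26.2 * 0.78 = 20.44 per hour

20.44 per hour


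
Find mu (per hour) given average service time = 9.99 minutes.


mu = 60 / avg_service_time = 60 / 9.99 = 6.01 per hour

6.01 per hour


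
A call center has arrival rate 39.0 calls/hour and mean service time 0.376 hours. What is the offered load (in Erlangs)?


Offered load a = lambda * E[S] = 39.0 * 0.376 = 14.66 Erlangs

14.66 Erlangs


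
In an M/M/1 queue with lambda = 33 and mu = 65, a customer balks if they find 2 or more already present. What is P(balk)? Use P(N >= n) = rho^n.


P(N >= 2) = rho^2 = (33/65)^2 = 0.2578

0.2578


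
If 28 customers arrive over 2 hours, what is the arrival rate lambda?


lambda = total arrivals / time = 28 / 2 = 14.0 per hour

14.0 per hour


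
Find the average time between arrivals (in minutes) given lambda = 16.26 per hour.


Mean interarrival time = 60/lambda = 60/16.26 = 3.69 minutes

3.69 minutes


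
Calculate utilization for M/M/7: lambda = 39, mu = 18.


rho = lambda/(c*mu) = 39/(7*18) = 0.3095

0.3095


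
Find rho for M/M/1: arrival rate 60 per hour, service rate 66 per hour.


rho = lambda/mu = 60/66 = 0.9091

0.9091


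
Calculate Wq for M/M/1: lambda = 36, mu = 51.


rho = 36/51; Wq = rho/(mu - lambda) = 0.0471 hours

0.0471 hours


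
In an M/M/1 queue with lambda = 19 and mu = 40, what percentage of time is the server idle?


Idle fraction = (1 - rho) * 100 = (1 - 19/40) * 100 = 52.5%

52.5%


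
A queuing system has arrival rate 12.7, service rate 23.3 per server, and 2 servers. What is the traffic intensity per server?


rho = lambda / (c * mu) = 12.7 / (2 * 23.3) = 0.2725

0.2725
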